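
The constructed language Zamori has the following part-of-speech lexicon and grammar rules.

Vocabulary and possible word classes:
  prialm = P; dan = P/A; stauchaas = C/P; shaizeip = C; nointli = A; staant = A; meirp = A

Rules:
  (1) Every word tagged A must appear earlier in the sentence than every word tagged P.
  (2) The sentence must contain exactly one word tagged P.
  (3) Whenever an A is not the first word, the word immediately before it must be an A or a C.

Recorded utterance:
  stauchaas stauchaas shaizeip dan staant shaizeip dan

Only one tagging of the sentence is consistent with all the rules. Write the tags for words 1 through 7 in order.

C C C A A C P

Candidates per position — 1:stauchaas {C,P}; 2:stauchaas {C,P}; 3:shaizeip {C}; 4:dan {P,A}; 5:staant {A}; 6:shaizeip {C}; 7:dan {P,A}.
Position 1: P is ruled out by rule 1; that leaves C.
Position 2: P is ruled out by rule 1; that leaves C.
Position 4: P is ruled out by rule 1; that leaves A.
Position 7: A is ruled out by rule 2; that leaves P.
The only consistent sequence is: C C C A A C P.
Rule-by-rule: rule 1 ✓; rule 2 ✓; rule 3 ✓.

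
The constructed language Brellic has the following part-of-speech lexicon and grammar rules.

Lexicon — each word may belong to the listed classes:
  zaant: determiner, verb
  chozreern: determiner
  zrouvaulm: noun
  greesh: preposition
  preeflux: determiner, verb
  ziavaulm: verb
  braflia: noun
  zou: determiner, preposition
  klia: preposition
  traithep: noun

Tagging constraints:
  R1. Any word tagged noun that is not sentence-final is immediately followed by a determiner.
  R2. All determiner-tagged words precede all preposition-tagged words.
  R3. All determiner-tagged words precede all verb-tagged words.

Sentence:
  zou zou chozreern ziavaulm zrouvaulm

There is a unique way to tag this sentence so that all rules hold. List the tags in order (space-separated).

determiner determiner determiner verb noun

Candidates per position — 1:zou {determiner,preposition}; 2:zou {determiner,preposition}; 3:chozreern {determiner}; 4:ziavaulm {verb}; 5:zrouvaulm {noun}.
If word 1 were preposition, no tagging could satisfy rule 2; so word 1 is determiner.
If word 2 were preposition, no tagging could satisfy rule 2; so word 2 is determiner.
That leaves exactly one tagging: determiner determiner determiner verb noun.
Check: rule 1 satisfied; rule 2 satisfied; rule 3 satisfied.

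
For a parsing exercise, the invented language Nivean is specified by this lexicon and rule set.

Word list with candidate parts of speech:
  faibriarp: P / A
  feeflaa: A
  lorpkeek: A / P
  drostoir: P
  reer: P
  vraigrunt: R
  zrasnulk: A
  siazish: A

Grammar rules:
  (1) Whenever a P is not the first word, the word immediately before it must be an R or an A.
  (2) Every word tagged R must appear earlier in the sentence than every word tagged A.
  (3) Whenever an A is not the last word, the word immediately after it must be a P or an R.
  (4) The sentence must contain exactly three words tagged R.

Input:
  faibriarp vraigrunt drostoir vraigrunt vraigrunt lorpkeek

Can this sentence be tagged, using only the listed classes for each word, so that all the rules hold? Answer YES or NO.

YES

Candidates per position — 1:faibriarp {P,A}; 2:vraigrunt {R}; 3:drostoir {P}; 4:vraigrunt {R}; 5:vraigrunt {R}; 6:lorpkeek {A,P}.
One satisfying assignment: P R P R R P.
Check: rule 1 satisfied; rule 2 satisfied; rule 3 satisfied; rule 4 satisfied.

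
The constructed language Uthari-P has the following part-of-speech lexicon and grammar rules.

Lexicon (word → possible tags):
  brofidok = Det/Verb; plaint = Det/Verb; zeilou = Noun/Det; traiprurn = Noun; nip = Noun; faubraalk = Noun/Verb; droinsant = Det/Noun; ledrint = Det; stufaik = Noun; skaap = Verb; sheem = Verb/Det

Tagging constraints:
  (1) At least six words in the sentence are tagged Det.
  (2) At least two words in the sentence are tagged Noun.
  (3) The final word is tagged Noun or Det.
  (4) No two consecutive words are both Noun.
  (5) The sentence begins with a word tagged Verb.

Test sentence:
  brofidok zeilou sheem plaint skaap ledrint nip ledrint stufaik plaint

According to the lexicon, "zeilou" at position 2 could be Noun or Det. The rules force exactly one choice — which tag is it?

Det

Candidates per position — 1:brofidok {Det,Verb}; 2:zeilou {Noun,Det}; 3:sheem {Verb,Det}; 4:plaint {Det,Verb}; 5:skaap {Verb}; 6:ledrint {Det}; 7:nip {Noun}; 8:ledrint {Det}; 9:stufaik {Noun}; 10:plaint {Det,Verb}.
Word 1 cannot be Det — rule 5 would then fail for every completion. It is Verb.
Word 2 cannot be Noun — rule 1 would then fail for every completion. It is Det.
Word 3 cannot be Verb — rule 1 would then fail for every completion. It is Det.
Word 4 cannot be Verb — rule 1 would then fail for every completion. It is Det.
Word 10 cannot be Verb — rule 1 would then fail for every completion. It is Det.
That leaves exactly one tagging: Verb Det Det Det Verb Det Noun Det Noun Det.
Verifying each rule — rule 1 satisfied; rule 2 satisfied; rule 3 satisfied; rule 4 satisfied; rule 5 satisfied.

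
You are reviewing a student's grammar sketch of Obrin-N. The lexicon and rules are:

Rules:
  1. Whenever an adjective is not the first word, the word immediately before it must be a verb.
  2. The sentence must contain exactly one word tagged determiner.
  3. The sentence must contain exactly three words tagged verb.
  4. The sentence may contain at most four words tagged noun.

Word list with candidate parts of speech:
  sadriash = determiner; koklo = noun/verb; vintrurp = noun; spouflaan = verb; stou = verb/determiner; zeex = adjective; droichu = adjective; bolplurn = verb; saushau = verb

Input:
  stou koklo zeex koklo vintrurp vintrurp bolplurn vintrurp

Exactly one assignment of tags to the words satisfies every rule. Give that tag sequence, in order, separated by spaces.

determiner verb adjective verb noun noun verb noun

Candidates per position — 1:stou {verb,determiner}; 2:koklo {noun,verb}; 3:zeex {adjective}; 4:koklo {noun,verb}; 5:vintrurp {noun}; 6:vintrurp {noun}; 7:bolplurn {verb}; 8:vintrurp {noun}.
At position 1, choosing verb makes rule 2 impossible to satisfy; hence determiner.
At position 2, choosing noun makes rule 1 impossible to satisfy; hence verb.
At position 4, choosing noun makes rule 3 impossible to satisfy; hence verb.
So the tagging must be: determiner verb adjective verb noun noun verb noun.
Verifying each rule — rule 1 holds; rule 2 holds; rule 3 holds; rule 4 holds.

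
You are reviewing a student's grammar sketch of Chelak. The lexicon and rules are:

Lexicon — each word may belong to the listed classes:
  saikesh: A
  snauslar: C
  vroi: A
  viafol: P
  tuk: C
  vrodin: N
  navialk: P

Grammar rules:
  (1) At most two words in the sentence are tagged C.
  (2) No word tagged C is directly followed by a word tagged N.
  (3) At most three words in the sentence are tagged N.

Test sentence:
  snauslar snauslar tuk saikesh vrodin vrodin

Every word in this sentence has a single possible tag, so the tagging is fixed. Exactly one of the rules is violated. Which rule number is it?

1

Fixed tagging: C C C A N N.
Checking each rule: R1 violated, R2 holds, R3 holds.
Only rule 1 fails.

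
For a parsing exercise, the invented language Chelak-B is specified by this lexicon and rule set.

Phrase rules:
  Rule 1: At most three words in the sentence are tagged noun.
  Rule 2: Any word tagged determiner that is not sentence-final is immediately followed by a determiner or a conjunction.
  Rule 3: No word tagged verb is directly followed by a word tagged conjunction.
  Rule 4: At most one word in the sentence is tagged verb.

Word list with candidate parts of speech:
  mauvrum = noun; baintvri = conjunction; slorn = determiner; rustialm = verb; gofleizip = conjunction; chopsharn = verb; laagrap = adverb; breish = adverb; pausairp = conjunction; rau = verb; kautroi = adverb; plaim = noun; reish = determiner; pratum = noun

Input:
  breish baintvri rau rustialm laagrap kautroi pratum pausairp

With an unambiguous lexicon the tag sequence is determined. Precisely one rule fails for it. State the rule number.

Fixed tagging: adverb conjunction verb verb adverb adverb noun conjunction.
Applying the rules: R1 ✓, R2 ✓, R3 ✓, R4 ✗.
Only rule 4 fails.

4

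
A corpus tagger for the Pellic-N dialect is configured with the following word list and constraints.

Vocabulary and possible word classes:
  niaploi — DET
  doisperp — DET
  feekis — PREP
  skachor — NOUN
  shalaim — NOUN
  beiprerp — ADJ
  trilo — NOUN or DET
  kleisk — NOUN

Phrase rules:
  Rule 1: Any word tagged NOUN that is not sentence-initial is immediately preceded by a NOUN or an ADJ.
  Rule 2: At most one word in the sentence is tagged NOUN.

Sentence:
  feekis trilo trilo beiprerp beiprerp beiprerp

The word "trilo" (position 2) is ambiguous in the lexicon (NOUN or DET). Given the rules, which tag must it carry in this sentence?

DET

Candidates per position — 1:feekis {PREP}; 2:trilo {NOUN,DET}; 3:trilo {NOUN,DET}; 4:beiprerp {ADJ}; 5:beiprerp {ADJ}; 6:beiprerp {ADJ}.
If word 2 were NOUN, no tagging could satisfy rule 1; so word 2 is DET.
If word 3 were NOUN, no tagging could satisfy rule 1; so word 3 is DET.
The unique satisfying tagging is: PREP DET DET ADJ ADJ ADJ.
Rule-by-rule: rule 1 ok; rule 2 ok.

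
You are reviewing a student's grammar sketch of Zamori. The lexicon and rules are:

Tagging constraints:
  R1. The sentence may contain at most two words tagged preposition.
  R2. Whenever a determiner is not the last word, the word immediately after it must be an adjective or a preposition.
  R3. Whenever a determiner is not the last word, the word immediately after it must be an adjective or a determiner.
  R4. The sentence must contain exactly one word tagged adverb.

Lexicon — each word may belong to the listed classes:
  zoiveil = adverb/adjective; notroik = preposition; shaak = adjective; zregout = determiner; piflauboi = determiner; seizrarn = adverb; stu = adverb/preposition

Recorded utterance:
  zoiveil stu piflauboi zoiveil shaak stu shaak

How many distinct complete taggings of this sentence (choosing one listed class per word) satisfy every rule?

3

Candidates per position — 1:zoiveil {adverb,adjective}; 2:stu {adverb,preposition}; 3:piflauboi {determiner}; 4:zoiveil {adverb,adjective}; 5:shaak {adjective}; 6:stu {adverb,preposition}; 7:shaak {adjective}.
There are 16 candidate sequences in total.
The sequences that satisfy every rule: adverb preposition determiner adjective adjective preposition adjective; adjective adverb determiner adjective adjective preposition adjective; adjective preposition determiner adjective adjective adverb adjective.
Count = 3.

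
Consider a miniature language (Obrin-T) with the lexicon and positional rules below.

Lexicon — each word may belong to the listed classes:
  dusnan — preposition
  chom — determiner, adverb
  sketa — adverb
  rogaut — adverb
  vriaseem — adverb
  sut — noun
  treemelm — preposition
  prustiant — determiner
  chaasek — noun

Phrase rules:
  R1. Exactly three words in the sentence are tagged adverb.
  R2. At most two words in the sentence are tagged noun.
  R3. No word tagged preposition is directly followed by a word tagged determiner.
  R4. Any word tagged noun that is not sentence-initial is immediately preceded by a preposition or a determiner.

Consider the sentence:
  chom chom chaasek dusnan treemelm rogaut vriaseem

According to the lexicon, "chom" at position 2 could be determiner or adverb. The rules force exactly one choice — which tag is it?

determiner

Candidates per position — 1:chom {determiner,adverb}; 2:chom {determiner,adverb}; 3:chaasek {noun}; 4:dusnan {preposition}; 5:treemelm {preposition}; 6:rogaut {adverb}; 7:vriaseem {adverb}.
If word 2 were adverb, no tagging could satisfy rule 4; so word 2 is determiner.
If word 1 were determiner, no tagging could satisfy rule 1; so word 1 is adverb.
That leaves exactly one tagging: adverb determiner noun preposition preposition adverb adverb.
Check: rule 1 holds; rule 2 holds; rule 3 holds; rule 4 holds.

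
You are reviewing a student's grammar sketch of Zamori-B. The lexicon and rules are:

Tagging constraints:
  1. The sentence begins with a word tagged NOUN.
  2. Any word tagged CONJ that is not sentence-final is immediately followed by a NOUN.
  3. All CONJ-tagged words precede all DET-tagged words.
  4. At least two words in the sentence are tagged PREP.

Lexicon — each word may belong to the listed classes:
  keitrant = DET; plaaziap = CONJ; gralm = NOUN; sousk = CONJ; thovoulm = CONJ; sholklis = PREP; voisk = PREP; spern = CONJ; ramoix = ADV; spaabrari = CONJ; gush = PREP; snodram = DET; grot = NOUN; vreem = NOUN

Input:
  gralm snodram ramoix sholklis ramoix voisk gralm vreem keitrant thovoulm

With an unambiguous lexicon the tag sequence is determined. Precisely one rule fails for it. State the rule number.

3

Fixed tagging: NOUN DET ADV PREP ADV PREP NOUN NOUN DET CONJ.
Applying the rules: R1 ok, R2 ok, R3 fails, R4 ok.
Only rule 3 fails.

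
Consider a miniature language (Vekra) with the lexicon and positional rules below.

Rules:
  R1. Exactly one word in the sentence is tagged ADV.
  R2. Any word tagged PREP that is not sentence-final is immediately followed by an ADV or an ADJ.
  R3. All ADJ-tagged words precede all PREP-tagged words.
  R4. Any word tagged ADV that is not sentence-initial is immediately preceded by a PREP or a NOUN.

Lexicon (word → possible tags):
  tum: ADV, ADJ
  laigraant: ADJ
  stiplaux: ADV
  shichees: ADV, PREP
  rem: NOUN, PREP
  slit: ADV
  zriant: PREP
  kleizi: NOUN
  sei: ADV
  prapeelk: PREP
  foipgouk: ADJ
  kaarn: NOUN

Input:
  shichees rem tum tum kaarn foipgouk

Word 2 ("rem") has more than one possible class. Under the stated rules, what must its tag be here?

Candidates per position — 1:shichees {ADV,PREP}; 2:rem {NOUN,PREP}; 3:tum {ADV,ADJ}; 4:tum {ADV,ADJ}; 5:kaarn {NOUN}; 6:foipgouk {ADJ}.
Position 1: PREP is ruled out by rule 2; that leaves ADV.
Position 2: PREP is ruled out by rule 3; that leaves NOUN.
Position 3: ADV is ruled out by rule 1; that leaves ADJ.
Position 4: ADV is ruled out by rule 1; that leaves ADJ.
So the tagging must be: ADV NOUN ADJ ADJ NOUN ADJ.
Checking: rule 1 satisfied; rule 2 satisfied; rule 3 satisfied; rule 4 satisfied.

NOUN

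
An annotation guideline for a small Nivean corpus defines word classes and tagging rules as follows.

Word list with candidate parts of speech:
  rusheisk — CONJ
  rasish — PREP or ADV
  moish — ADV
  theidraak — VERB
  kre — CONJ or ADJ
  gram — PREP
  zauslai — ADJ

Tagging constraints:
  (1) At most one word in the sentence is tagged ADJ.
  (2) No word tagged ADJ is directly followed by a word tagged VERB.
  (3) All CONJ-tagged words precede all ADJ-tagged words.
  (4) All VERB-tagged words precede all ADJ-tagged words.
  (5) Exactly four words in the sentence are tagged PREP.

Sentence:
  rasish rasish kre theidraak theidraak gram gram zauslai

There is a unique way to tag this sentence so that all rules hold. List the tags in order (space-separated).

PREP PREP CONJ VERB VERB PREP PREP ADJ

Candidates per position — 1:rasish {PREP,ADV}; 2:rasish {PREP,ADV}; 3:kre {CONJ,ADJ}; 4:theidraak {VERB}; 5:theidraak {VERB}; 6:gram {PREP}; 7:gram {PREP}; 8:zauslai {ADJ}.
At position 1, choosing ADV makes rule 5 impossible to satisfy; hence PREP.
At position 2, choosing ADV makes rule 5 impossible to satisfy; hence PREP.
At position 3, choosing ADJ makes rule 1 impossible to satisfy; hence CONJ.
That leaves exactly one tagging: PREP PREP CONJ VERB VERB PREP PREP ADJ.
Checking: rule 1 ok; rule 2 ok; rule 3 ok; rule 4 ok; rule 5 ok.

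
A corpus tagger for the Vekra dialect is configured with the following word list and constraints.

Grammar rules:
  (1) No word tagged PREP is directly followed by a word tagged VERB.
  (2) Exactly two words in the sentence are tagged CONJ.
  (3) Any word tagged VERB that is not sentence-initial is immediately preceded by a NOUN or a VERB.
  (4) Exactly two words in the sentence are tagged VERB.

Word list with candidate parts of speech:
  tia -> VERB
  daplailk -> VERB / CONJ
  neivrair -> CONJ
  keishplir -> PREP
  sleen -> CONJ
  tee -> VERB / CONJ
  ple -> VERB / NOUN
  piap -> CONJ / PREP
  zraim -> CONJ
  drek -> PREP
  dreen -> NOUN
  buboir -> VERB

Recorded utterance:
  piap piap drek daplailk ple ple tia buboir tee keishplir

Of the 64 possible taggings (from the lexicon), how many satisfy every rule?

1

Candidates per position — 1:piap {CONJ,PREP}; 2:piap {CONJ,PREP}; 3:drek {PREP}; 4:daplailk {VERB,CONJ}; 5:ple {VERB,NOUN}; 6:ple {VERB,NOUN}; 7:tia {VERB}; 8:buboir {VERB}; 9:tee {VERB,CONJ}; 10:keishplir {PREP}.
There are 64 candidate sequences in total.
The sequences that satisfy every rule: PREP PREP PREP CONJ NOUN NOUN VERB VERB CONJ PREP.
Count = 1.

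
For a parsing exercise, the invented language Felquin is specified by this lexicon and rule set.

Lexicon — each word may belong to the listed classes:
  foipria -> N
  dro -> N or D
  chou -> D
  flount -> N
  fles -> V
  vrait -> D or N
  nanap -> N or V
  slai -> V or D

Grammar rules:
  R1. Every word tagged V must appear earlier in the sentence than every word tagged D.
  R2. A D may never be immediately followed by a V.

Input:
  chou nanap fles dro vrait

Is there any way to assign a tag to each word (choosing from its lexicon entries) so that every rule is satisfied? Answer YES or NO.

Candidates per position — 1:chou {D}; 2:nanap {N,V}; 3:fles {V}; 4:dro {N,D}; 5:vrait {D,N}.
Rule 1 cannot be satisfied by any choice of tags from the lexicon.
So there is no consistent tagging.

NO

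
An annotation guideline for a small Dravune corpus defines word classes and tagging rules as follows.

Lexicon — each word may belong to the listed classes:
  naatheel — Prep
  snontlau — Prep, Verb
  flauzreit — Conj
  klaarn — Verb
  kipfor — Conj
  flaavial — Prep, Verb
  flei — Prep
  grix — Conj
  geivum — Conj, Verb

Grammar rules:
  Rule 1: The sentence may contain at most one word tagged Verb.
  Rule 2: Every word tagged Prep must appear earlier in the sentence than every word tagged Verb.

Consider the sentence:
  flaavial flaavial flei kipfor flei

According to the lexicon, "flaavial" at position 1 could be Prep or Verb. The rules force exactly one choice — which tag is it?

Prep

Candidates per position — 1:flaavial {Prep,Verb}; 2:flaavial {Prep,Verb}; 3:flei {Prep}; 4:kipfor {Conj}; 5:flei {Prep}.
If word 1 were Verb, no tagging could satisfy rule 2; so word 1 is Prep.
If word 2 were Verb, no tagging could satisfy rule 2; so word 2 is Prep.
So the tagging must be: Prep Prep Prep Conj Prep.
Verifying each rule — rule 1 ok; rule 2 ok.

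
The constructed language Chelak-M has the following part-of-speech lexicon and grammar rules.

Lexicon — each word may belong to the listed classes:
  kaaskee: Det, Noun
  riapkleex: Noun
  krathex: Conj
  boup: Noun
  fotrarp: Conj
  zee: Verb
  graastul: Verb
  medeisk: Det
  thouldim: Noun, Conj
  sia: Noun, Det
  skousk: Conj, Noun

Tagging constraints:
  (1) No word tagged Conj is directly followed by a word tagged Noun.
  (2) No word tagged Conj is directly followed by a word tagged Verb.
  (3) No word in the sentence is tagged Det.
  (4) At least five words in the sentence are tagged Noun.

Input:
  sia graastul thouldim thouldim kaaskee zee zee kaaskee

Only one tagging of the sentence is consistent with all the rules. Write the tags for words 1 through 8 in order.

Noun Verb Noun Noun Noun Verb Verb Noun

Candidates per position — 1:sia {Noun,Det}; 2:graastul {Verb}; 3:thouldim {Noun,Conj}; 4:thouldim {Noun,Conj}; 5:kaaskee {Det,Noun}; 6:zee {Verb}; 7:zee {Verb}; 8:kaaskee {Det,Noun}.
At position 1, choosing Det makes rule 3 impossible to satisfy; hence Noun.
At position 3, choosing Conj makes rule 4 impossible to satisfy; hence Noun.
At position 4, choosing Conj makes rule 4 impossible to satisfy; hence Noun.
At position 5, choosing Det makes rule 3 impossible to satisfy; hence Noun.
At position 8, choosing Det makes rule 3 impossible to satisfy; hence Noun.
The unique satisfying tagging is: Noun Verb Noun Noun Noun Verb Verb Noun.
Checking: rule 1 ok; rule 2 ok; rule 3 ok; rule 4 ok.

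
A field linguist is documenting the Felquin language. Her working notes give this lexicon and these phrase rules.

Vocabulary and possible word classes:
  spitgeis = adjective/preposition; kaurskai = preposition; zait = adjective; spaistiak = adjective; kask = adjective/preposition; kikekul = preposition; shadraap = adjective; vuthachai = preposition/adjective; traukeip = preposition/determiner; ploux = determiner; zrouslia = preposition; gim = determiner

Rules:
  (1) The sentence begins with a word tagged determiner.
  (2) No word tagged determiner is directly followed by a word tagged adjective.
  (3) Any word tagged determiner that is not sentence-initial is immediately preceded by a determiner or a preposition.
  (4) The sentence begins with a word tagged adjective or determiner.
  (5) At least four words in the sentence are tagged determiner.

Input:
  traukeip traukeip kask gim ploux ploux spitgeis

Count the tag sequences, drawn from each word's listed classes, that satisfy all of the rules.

2

Candidates per position — 1:traukeip {preposition,determiner}; 2:traukeip {preposition,determiner}; 3:kask {adjective,preposition}; 4:gim {determiner}; 5:ploux {determiner}; 6:ploux {determiner}; 7:spitgeis {adjective,preposition}.
There are 16 candidate sequences in total.
The sequences that satisfy every rule: determiner preposition preposition determiner determiner determiner preposition; determiner determiner preposition determiner determiner determiner preposition.
Count = 2.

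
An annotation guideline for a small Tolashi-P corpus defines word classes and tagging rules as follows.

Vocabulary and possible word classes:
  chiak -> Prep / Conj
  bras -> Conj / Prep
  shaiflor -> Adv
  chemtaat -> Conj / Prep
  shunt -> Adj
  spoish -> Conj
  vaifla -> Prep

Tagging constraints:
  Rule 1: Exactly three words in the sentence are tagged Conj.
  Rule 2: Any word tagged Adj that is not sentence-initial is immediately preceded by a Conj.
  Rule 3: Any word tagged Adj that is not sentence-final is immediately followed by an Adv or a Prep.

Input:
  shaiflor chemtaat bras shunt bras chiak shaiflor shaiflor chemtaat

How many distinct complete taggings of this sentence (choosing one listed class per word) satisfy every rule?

Candidates per position — 1:shaiflor {Adv}; 2:chemtaat {Conj,Prep}; 3:bras {Conj,Prep}; 4:shunt {Adj}; 5:bras {Conj,Prep}; 6:chiak {Prep,Conj}; 7:shaiflor {Adv}; 8:shaiflor {Adv}; 9:chemtaat {Conj,Prep}.
There are 32 candidate sequences in total.
The sequences that satisfy every rule: Adv Conj Conj Adj Prep Prep Adv Adv Conj; Adv Conj Conj Adj Prep Conj Adv Adv Prep; Adv Prep Conj Adj Prep Conj Adv Adv Conj.
Count = 3.

3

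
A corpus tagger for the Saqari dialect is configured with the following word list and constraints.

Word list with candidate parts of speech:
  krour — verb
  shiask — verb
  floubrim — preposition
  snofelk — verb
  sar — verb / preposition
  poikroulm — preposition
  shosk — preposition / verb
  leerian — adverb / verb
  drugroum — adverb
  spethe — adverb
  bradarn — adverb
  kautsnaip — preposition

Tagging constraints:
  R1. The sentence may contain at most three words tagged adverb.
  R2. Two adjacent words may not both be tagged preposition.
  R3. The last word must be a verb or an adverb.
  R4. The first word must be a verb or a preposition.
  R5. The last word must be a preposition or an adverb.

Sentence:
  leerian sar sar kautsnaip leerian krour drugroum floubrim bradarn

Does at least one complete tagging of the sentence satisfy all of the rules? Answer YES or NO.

Candidates per position — 1:leerian {adverb,verb}; 2:sar {verb,preposition}; 3:sar {verb,preposition}; 4:kautsnaip {preposition}; 5:leerian {adverb,verb}; 6:krour {verb}; 7:drugroum {adverb}; 8:floubrim {preposition}; 9:bradarn {adverb}.
One satisfying assignment: verb preposition verb preposition adverb verb adverb preposition adverb.
Rule-by-rule: rule 1 satisfied; rule 2 satisfied; rule 3 satisfied; rule 4 satisfied; rule 5 satisfied.

YES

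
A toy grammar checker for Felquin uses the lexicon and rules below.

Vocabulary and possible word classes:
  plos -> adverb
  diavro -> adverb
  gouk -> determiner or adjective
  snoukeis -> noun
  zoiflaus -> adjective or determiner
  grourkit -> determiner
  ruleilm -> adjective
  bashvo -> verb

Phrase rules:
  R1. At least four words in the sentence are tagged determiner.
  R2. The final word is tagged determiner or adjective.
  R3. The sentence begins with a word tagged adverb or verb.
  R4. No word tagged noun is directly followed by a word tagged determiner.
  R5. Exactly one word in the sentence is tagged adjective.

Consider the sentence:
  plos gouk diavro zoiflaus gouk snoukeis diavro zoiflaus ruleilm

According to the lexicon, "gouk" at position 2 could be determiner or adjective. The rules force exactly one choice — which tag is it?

Candidates per position — 1:plos {adverb}; 2:gouk {determiner,adjective}; 3:diavro {adverb}; 4:zoiflaus {adjective,determiner}; 5:gouk {determiner,adjective}; 6:snoukeis {noun}; 7:diavro {adverb}; 8:zoiflaus {adjective,determiner}; 9:ruleilm {adjective}.
Position 2: tagging it adjective would leave rule 1 unsatisfiable, so it must be determiner.
Position 4: tagging it adjective would leave rule 1 unsatisfiable, so it must be determiner.
Position 5: tagging it adjective would leave rule 1 unsatisfiable, so it must be determiner.
Position 8: tagging it adjective would leave rule 1 unsatisfiable, so it must be determiner.
That leaves exactly one tagging: adverb determiner adverb determiner determiner noun adverb determiner adjective.
Check: rule 1 ok; rule 2 ok; rule 3 ok; rule 4 ok; rule 5 ok.

determiner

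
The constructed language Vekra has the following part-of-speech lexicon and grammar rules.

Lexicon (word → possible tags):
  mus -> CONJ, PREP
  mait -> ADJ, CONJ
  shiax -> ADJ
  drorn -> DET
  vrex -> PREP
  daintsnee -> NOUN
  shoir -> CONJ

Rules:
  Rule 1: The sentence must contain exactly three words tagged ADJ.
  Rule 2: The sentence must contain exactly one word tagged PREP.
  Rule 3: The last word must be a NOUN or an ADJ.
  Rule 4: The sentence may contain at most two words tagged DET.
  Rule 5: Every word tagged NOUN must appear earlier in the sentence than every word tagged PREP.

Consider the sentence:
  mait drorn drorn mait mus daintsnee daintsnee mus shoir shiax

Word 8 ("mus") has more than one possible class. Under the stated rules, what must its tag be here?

PREP

Candidates per position — 1:mait {ADJ,CONJ}; 2:drorn {DET}; 3:drorn {DET}; 4:mait {ADJ,CONJ}; 5:mus {CONJ,PREP}; 6:daintsnee {NOUN}; 7:daintsnee {NOUN}; 8:mus {CONJ,PREP}; 9:shoir {CONJ}; 10:shiax {ADJ}.
Position 1: CONJ is ruled out by rule 1; that leaves ADJ.
Position 4: CONJ is ruled out by rule 1; that leaves ADJ.
Position 5: PREP is ruled out by rule 5; that leaves CONJ.
Position 8: CONJ is ruled out by rule 2; that leaves PREP.
The only consistent sequence is: ADJ DET DET ADJ CONJ NOUN NOUN PREP CONJ ADJ.
Verifying each rule — rule 1 holds; rule 2 holds; rule 3 holds; rule 4 holds; rule 5 holds.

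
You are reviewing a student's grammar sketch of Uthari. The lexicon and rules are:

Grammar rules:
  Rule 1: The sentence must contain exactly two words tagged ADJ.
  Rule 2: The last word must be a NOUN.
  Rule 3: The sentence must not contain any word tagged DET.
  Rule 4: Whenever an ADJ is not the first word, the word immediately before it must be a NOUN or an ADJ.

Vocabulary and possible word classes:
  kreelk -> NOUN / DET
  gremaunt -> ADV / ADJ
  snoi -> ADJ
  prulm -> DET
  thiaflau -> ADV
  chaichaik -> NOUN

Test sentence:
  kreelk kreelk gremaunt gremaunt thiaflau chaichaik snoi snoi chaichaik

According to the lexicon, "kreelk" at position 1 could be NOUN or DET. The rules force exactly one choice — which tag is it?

NOUN

Candidates per position — 1:kreelk {NOUN,DET}; 2:kreelk {NOUN,DET}; 3:gremaunt {ADV,ADJ}; 4:gremaunt {ADV,ADJ}; 5:thiaflau {ADV}; 6:chaichaik {NOUN}; 7:snoi {ADJ}; 8:snoi {ADJ}; 9:chaichaik {NOUN}.
Position 1: DET is ruled out by rule 3; that leaves NOUN.
Position 2: DET is ruled out by rule 3; that leaves NOUN.
Position 3: ADJ is ruled out by rule 1; that leaves ADV.
Position 4: ADJ is ruled out by rule 1; that leaves ADV.
So the tagging must be: NOUN NOUN ADV ADV ADV NOUN ADJ ADJ NOUN.
Check: rule 1 holds; rule 2 holds; rule 3 holds; rule 4 holds.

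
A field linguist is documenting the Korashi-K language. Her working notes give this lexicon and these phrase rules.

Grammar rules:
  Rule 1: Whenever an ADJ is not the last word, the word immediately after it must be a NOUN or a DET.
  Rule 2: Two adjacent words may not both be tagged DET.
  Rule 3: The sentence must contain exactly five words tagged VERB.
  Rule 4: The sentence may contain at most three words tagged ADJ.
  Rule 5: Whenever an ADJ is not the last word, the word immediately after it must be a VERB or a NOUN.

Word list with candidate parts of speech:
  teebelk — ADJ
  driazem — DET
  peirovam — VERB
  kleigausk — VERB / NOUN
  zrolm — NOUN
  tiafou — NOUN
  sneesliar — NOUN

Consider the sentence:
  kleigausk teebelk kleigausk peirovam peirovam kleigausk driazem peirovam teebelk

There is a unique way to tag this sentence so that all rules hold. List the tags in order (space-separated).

VERB ADJ NOUN VERB VERB VERB DET VERB ADJ

Candidates per position — 1:kleigausk {VERB,NOUN}; 2:teebelk {ADJ}; 3:kleigausk {VERB,NOUN}; 4:peirovam {VERB}; 5:peirovam {VERB}; 6:kleigausk {VERB,NOUN}; 7:driazem {DET}; 8:peirovam {VERB}; 9:teebelk {ADJ}.
Position 3: VERB is ruled out by rule 1; that leaves NOUN.
Position 6: NOUN is ruled out by rule 3; that leaves VERB.
Position 1: NOUN is ruled out by rule 3; that leaves VERB.
So the tagging must be: VERB ADJ NOUN VERB VERB VERB DET VERB ADJ.
Rule-by-rule: rule 1 ✓; rule 2 ✓; rule 3 ✓; rule 4 ✓; rule 5 ✓.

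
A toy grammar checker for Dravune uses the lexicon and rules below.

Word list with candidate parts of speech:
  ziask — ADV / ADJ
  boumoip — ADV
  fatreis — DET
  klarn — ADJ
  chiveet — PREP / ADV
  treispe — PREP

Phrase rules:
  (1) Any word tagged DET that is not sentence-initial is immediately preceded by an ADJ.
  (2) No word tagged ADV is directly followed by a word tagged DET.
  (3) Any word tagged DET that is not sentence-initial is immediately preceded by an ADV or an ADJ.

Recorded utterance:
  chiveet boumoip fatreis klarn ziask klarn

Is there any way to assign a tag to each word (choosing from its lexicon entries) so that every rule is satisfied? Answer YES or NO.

NO

Candidates per position — 1:chiveet {PREP,ADV}; 2:boumoip {ADV}; 3:fatreis {DET}; 4:klarn {ADJ}; 5:ziask {ADV,ADJ}; 6:klarn {ADJ}.
Rule 1 cannot be satisfied by any choice of tags from the lexicon.
So there is no consistent tagging.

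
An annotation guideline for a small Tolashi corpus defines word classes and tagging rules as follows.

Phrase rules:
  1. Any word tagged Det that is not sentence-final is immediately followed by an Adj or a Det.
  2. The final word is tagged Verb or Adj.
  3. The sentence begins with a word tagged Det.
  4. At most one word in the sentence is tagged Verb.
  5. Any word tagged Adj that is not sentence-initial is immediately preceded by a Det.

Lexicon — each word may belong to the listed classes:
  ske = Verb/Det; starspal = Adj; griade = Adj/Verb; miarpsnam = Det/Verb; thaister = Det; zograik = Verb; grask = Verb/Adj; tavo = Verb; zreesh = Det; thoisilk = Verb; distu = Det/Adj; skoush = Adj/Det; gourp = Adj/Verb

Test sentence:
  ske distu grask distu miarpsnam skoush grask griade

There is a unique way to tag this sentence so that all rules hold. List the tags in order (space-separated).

Candidates per position — 1:ske {Verb,Det}; 2:distu {Det,Adj}; 3:grask {Verb,Adj}; 4:distu {Det,Adj}; 5:miarpsnam {Det,Verb}; 6:skoush {Adj,Det}; 7:grask {Verb,Adj}; 8:griade {Adj,Verb}.
Position 1: tagging it Verb would leave rule 3 unsatisfiable, so it must be Det.
Position 4: tagging it Adj would leave rule 5 unsatisfiable, so it must be Det.
Position 5: tagging it Verb would leave rule 1 unsatisfiable, so it must be Det.
Position 8: tagging it Adj would leave rule 5 unsatisfiable, so it must be Verb.
Position 3: tagging it Verb would leave rule 4 unsatisfiable, so it must be Adj.
Position 7: tagging it Verb would leave rule 4 unsatisfiable, so it must be Adj.
Position 2: tagging it Adj would leave rule 5 unsatisfiable, so it must be Det.
Position 6: tagging it Adj would leave rule 5 unsatisfiable, so it must be Det.
So the tagging must be: Det Det Adj Det Det Det Adj Verb.
Rule-by-rule: rule 1 satisfied; rule 2 satisfied; rule 3 satisfied; rule 4 satisfied; rule 5 satisfied.

Det Det Adj Det Det Det Adj Verb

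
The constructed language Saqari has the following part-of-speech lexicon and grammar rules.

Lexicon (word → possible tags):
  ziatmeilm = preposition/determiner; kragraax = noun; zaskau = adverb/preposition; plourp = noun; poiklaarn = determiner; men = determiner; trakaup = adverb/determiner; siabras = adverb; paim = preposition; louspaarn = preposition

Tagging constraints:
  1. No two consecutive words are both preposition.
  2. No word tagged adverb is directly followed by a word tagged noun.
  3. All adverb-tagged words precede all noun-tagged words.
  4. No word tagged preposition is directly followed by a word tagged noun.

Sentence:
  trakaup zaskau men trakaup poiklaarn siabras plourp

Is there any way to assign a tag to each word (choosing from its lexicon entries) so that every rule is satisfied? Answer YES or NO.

Candidates per position — 1:trakaup {adverb,determiner}; 2:zaskau {adverb,preposition}; 3:men {determiner}; 4:trakaup {adverb,determiner}; 5:poiklaarn {determiner}; 6:siabras {adverb}; 7:plourp {noun}.
Rule 2 cannot be satisfied by any choice of tags from the lexicon.
So there is no consistent tagging.

NO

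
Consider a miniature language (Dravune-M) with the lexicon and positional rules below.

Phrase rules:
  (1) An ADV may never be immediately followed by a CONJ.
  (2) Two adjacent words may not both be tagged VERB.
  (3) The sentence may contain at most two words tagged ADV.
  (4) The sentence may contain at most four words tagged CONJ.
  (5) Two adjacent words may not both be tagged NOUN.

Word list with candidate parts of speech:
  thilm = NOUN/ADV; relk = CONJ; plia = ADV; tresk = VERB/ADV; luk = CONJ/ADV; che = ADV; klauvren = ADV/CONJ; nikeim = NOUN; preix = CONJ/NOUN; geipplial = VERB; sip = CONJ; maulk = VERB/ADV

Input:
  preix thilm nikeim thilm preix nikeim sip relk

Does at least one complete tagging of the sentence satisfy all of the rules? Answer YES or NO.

NO

Candidates per position — 1:preix {CONJ,NOUN}; 2:thilm {NOUN,ADV}; 3:nikeim {NOUN}; 4:thilm {NOUN,ADV}; 5:preix {CONJ,NOUN}; 6:nikeim {NOUN}; 7:sip {CONJ}; 8:relk {CONJ}.
Every candidate sequence violates at least one rule; no consistent tagging exists.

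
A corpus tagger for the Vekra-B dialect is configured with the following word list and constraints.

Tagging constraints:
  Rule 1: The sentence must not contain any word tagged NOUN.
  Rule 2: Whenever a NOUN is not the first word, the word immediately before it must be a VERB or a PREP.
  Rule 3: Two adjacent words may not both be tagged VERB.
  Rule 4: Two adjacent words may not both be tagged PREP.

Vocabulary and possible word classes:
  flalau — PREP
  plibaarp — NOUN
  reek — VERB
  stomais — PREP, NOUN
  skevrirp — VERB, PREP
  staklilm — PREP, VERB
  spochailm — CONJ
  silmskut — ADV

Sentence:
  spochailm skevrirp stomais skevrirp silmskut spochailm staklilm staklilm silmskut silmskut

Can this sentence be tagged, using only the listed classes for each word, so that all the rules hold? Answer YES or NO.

YES

Candidates per position — 1:spochailm {CONJ}; 2:skevrirp {VERB,PREP}; 3:stomais {PREP,NOUN}; 4:skevrirp {VERB,PREP}; 5:silmskut {ADV}; 6:spochailm {CONJ}; 7:staklilm {PREP,VERB}; 8:staklilm {PREP,VERB}; 9:silmskut {ADV}; 10:silmskut {ADV}.
One satisfying assignment: CONJ VERB PREP VERB ADV CONJ PREP VERB ADV ADV.
Verifying each rule — rule 1 satisfied; rule 2 satisfied; rule 3 satisfied; rule 4 satisfied.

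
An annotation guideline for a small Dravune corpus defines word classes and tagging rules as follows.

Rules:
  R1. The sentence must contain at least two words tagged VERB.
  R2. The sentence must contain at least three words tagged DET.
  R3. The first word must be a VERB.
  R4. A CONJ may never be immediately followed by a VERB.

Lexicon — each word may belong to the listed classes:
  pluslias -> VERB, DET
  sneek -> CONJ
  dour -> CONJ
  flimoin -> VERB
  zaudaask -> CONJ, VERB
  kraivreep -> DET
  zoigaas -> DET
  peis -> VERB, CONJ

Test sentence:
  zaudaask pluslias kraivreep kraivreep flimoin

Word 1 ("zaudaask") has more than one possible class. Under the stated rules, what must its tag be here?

VERB

Candidates per position — 1:zaudaask {CONJ,VERB}; 2:pluslias {VERB,DET}; 3:kraivreep {DET}; 4:kraivreep {DET}; 5:flimoin {VERB}.
Word 1 cannot be CONJ — rule 3 would then fail for every completion. It is VERB.
Word 2 cannot be VERB — rule 2 would then fail for every completion. It is DET.
So the tagging must be: VERB DET DET DET VERB.
Rule-by-rule: rule 1 ok; rule 2 ok; rule 3 ok; rule 4 ok.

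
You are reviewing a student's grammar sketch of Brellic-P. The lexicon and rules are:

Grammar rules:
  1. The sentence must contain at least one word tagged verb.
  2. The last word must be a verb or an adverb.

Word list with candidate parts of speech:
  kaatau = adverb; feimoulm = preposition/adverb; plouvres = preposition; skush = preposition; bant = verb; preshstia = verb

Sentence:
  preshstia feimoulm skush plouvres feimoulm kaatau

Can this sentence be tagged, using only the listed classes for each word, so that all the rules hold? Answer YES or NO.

Candidates per position — 1:preshstia {verb}; 2:feimoulm {preposition,adverb}; 3:skush {preposition}; 4:plouvres {preposition}; 5:feimoulm {preposition,adverb}; 6:kaatau {adverb}.
One satisfying assignment: verb adverb preposition preposition preposition adverb.
Verifying each rule — rule 1 ok; rule 2 ok.

YES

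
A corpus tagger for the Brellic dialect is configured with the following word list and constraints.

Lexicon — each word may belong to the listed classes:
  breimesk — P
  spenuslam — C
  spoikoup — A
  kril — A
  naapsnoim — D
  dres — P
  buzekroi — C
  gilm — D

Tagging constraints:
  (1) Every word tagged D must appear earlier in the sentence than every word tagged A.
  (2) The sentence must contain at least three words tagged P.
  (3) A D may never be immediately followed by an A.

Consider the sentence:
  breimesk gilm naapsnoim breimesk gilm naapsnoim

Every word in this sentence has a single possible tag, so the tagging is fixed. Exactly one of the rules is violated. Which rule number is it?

Fixed tagging: P D D P D D.
Rule check: R1 holds, R2 violated, R3 holds.
Only rule 2 fails.

2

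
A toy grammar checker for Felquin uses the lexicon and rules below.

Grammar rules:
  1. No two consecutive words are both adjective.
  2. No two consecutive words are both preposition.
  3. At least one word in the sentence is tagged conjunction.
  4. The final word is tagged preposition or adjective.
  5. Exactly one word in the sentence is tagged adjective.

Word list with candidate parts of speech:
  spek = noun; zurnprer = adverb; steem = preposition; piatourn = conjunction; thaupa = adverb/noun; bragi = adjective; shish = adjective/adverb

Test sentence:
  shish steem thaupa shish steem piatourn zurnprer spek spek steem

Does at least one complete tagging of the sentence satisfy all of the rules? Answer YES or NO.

YES

Candidates per position — 1:shish {adjective,adverb}; 2:steem {preposition}; 3:thaupa {adverb,noun}; 4:shish {adjective,adverb}; 5:steem {preposition}; 6:piatourn {conjunction}; 7:zurnprer {adverb}; 8:spek {noun}; 9:spek {noun}; 10:steem {preposition}.
One satisfying assignment: adjective preposition adverb adverb preposition conjunction adverb noun noun preposition.
Verifying each rule — rule 1 satisfied; rule 2 satisfied; rule 3 satisfied; rule 4 satisfied; rule 5 satisfied.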